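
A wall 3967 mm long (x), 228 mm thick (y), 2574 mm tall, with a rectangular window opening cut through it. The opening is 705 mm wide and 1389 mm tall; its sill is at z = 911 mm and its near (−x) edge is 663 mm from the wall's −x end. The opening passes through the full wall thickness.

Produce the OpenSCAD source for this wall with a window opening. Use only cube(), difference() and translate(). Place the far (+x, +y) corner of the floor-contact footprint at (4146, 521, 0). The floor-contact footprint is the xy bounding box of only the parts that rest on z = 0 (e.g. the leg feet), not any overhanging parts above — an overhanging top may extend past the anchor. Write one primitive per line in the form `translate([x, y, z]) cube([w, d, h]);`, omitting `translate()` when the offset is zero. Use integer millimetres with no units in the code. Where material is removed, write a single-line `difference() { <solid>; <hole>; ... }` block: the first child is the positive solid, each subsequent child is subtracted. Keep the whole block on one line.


difference() { translate([179, 293, 0]) cube([3967, 228, 2574]); translate([842, 293, 911]) cube([705, 228, 1389]); }


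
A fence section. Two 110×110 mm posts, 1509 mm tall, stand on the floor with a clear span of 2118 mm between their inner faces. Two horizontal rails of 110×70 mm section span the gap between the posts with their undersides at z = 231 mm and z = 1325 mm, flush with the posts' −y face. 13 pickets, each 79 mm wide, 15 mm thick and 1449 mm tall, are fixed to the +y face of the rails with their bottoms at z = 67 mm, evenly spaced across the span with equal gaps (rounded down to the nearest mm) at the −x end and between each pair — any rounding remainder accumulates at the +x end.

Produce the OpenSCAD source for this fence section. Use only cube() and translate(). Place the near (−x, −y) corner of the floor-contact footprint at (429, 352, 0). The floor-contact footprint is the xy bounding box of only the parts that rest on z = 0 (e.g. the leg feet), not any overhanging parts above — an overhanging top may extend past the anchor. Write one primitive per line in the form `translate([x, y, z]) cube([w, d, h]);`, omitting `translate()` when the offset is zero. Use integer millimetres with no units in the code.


translate([429, 352, 0]) cube([110, 110, 1509]);
translate([2657, 352, 0]) cube([110, 110, 1509]);
translate([539, 352, 231]) cube([2118, 110, 70]);
translate([539, 352, 1325]) cube([2118, 110, 70]);
translate([616, 462, 67]) cube([79, 15, 1449]);
translate([772, 462, 67]) cube([79, 15, 1449]);
translate([928, 462, 67]) cube([79, 15, 1449]);
translate([1084, 462, 67]) cube([79, 15, 1449]);
translate([1240, 462, 67]) cube([79, 15, 1449]);
translate([1396, 462, 67]) cube([79, 15, 1449]);
translate([1552, 462, 67]) cube([79, 15, 1449]);
translate([1708, 462, 67]) cube([79, 15, 1449]);
translate([1864, 462, 67]) cube([79, 15, 1449]);
translate([2020, 462, 67]) cube([79, 15, 1449]);
translate([2176, 462, 67]) cube([79, 15, 1449]);
translate([2332, 462, 67]) cube([79, 15, 1449]);
translate([2488, 462, 67]) cube([79, 15, 1449]);


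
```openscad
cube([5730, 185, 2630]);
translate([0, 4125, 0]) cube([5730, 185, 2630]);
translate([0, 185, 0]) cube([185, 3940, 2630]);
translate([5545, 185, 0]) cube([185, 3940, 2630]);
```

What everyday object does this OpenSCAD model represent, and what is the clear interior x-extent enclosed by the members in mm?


A house (or room) frame. The interior width is 5360 mm.

Four 2630 mm walls enclosing a rectangle with no floor or roof — a room or house frame. Outside width is 5730 mm and wall thickness is 185 mm, so the interior width is 5730 − 2 × 185 = 5360 mm.


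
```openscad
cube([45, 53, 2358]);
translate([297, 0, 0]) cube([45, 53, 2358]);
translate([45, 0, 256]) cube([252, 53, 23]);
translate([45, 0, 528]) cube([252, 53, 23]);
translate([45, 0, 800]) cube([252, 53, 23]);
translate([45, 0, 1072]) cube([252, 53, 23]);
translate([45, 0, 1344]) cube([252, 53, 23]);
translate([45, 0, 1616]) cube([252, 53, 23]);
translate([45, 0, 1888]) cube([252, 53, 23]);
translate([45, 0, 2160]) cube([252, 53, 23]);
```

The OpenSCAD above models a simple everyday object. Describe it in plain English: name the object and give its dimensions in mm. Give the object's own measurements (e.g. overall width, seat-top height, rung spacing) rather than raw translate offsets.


A straight ladder. Two 45×53 mm vertical rails, 2358 mm tall, stand 342 mm apart (outside-to-outside) with their front faces coplanar on the −y side. 8 rungs, each 53 mm deep and 23 mm tall, span between the inner faces of the rails, front faces flush with the rails. The lowest rung's underside is at z = 256 mm and rungs are spaced 272 mm apart (underside to underside).


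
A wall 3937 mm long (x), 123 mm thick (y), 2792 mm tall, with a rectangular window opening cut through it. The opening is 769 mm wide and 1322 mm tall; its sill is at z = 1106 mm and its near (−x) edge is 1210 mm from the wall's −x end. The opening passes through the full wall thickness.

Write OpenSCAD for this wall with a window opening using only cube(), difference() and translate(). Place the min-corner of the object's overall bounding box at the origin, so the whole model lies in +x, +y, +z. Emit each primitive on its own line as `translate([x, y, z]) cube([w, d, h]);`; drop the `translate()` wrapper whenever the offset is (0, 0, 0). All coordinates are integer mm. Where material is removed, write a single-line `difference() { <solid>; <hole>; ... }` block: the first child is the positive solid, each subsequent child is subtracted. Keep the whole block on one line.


difference() { cube([3937, 123, 2792]); translate([1210, 0, 1106]) cube([769, 123, 1322]); }


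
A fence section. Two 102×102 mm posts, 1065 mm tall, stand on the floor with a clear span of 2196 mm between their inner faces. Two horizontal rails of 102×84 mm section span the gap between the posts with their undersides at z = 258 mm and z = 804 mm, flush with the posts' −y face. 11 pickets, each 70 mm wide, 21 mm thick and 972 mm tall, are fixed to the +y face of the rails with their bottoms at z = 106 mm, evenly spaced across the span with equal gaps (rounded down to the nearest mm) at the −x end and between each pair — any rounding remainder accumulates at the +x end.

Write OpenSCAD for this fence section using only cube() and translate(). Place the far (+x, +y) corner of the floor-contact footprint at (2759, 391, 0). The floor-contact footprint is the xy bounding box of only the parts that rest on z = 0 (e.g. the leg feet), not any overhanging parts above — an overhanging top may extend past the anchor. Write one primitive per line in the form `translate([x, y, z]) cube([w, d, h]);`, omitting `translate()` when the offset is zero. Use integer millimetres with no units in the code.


translate([359, 289, 0]) cube([102, 102, 1065]);
translate([2657, 289, 0]) cube([102, 102, 1065]);
translate([461, 289, 258]) cube([2196, 102, 84]);
translate([461, 289, 804]) cube([2196, 102, 84]);
translate([579, 391, 106]) cube([70, 21, 972]);
translate([767, 391, 106]) cube([70, 21, 972]);
translate([955, 391, 106]) cube([70, 21, 972]);
translate([1143, 391, 106]) cube([70, 21, 972]);
translate([1331, 391, 106]) cube([70, 21, 972]);
translate([1519, 391, 106]) cube([70, 21, 972]);
translate([1707, 391, 106]) cube([70, 21, 972]);
translate([1895, 391, 106]) cube([70, 21, 972]);
translate([2083, 391, 106]) cube([70, 21, 972]);
translate([2271, 391, 106]) cube([70, 21, 972]);
translate([2459, 391, 106]) cube([70, 21, 972]);


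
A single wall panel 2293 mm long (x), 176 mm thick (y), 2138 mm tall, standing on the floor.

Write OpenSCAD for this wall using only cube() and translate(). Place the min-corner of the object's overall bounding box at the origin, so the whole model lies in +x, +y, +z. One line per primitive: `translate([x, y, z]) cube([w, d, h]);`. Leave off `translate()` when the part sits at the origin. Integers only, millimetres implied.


cube([2293, 176, 2138]);


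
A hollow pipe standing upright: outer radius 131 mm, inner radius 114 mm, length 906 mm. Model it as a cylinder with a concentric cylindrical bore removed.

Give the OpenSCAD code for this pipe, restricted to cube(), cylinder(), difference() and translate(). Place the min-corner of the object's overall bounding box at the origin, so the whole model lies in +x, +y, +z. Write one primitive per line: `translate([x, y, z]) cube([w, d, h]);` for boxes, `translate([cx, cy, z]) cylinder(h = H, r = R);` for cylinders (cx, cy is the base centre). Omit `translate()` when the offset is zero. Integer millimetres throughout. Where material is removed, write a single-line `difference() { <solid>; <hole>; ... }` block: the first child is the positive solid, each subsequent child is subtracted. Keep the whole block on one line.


difference() { translate([131, 131, 0]) cylinder(h = 906, r = 131); translate([131, 131, 0]) cylinder(h = 906, r = 114); }


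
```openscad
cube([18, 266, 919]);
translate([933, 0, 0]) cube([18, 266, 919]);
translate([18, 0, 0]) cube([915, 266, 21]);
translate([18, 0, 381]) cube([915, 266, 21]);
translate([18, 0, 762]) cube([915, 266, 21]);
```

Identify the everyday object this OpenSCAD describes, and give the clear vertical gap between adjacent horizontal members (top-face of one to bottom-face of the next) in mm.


A bookshelf. The clear shelf gap is 360 mm.

Two tall side panels with 3 horizontal boards between them — a bookshelf. The first two shelf undersides are at z = 0 and z = 381; with shelf thickness 21, the clear gap is 381 − 0 − 21 = 360 mm.


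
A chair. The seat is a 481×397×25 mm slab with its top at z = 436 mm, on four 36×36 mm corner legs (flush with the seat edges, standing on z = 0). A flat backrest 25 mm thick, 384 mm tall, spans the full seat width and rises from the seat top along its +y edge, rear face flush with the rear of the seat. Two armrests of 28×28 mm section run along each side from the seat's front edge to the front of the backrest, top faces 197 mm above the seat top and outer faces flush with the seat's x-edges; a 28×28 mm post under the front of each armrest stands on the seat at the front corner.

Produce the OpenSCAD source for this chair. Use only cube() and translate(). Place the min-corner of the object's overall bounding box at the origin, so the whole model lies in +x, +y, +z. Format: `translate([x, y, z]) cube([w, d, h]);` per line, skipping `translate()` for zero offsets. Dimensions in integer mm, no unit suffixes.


// leg_h = 436 - 25 = 411
// arm post h = 197 - 28 = 169
translate([0, 0, 411]) cube([481, 397, 25]);
cube([36, 36, 411]);
translate([445, 0, 0]) cube([36, 36, 411]);
translate([0, 361, 0]) cube([36, 36, 411]);
translate([445, 361, 0]) cube([36, 36, 411]);
translate([0, 372, 436]) cube([481, 25, 384]);
translate([0, 0, 605]) cube([28, 372, 28]);
translate([453, 0, 605]) cube([28, 372, 28]);
translate([0, 0, 436]) cube([28, 28, 169]);
translate([453, 0, 436]) cube([28, 28, 169]);


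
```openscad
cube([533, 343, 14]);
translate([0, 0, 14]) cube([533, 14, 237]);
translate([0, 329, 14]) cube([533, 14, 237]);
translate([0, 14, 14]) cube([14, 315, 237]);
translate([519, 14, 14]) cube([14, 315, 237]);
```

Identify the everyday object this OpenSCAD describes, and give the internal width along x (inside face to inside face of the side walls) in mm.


An open box. The internal width is 505 mm.

A 533×343 base slab with four walls standing on it — an open box. The base is 533 mm wide and the walls are 14 mm thick, so the internal width is 533 − 2 × 14 = 505 mm.


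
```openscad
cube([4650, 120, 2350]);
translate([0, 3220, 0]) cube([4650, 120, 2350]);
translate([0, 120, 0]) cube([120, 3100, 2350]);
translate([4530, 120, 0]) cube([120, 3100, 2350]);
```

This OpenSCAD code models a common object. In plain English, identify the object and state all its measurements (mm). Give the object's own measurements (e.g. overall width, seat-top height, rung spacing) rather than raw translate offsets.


The wall frame of a small rectangular building: four walls, each 2350 mm tall and 120 mm thick, enclosing a footprint 4650 mm (x) by 3340 mm (y) outside-to-outside, with no floor or roof. The front and back walls (the −y and +y sides) span the full width; the two side walls fit between them.


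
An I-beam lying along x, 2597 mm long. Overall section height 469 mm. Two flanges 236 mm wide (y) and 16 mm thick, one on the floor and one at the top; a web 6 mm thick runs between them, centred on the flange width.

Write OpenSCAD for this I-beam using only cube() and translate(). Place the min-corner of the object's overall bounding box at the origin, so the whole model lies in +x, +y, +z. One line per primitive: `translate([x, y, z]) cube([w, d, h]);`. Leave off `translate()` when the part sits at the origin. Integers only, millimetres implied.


cube([2597, 236, 16]);
translate([0, 115, 16]) cube([2597, 6, 437]);
translate([0, 0, 453]) cube([2597, 236, 16]);


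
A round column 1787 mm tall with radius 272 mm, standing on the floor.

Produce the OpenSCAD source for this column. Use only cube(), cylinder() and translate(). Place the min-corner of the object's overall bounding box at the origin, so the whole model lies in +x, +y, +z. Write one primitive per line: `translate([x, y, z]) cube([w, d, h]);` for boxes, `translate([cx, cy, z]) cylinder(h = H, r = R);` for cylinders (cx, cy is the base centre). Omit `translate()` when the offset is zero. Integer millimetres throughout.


translate([272, 272, 0]) cylinder(h = 1787, r = 272);


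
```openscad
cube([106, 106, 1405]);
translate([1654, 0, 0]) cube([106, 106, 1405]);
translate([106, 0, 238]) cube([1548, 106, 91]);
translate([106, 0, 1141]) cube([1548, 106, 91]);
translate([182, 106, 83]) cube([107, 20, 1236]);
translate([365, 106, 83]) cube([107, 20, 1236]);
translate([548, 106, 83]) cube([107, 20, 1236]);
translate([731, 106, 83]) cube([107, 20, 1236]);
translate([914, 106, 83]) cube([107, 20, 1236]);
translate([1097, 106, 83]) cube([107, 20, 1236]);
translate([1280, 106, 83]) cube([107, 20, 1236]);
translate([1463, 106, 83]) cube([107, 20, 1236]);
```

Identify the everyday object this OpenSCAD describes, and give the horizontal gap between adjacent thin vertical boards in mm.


A fence section. The picket gap is 76 mm.

Two posts, two rails, 8 pickets — a fence section. Span 1548 mm holds 8 pickets of 107 mm with 9 equal gaps: ⌊(1548 − 8·107) / 9⌋ = 76 mm.


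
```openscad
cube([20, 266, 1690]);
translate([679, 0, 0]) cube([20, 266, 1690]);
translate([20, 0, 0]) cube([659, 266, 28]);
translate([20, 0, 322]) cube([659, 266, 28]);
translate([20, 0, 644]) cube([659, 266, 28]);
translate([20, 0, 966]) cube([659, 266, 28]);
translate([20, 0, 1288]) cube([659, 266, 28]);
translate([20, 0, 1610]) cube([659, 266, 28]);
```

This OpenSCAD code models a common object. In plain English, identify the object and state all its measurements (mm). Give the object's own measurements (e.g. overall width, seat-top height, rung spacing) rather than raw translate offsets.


An open bookshelf. Two side panels, each 20 mm thick, 266 mm deep and 1690 mm tall, stand 699 mm apart (outside-to-outside). Between them sit 6 shelves, each 28 mm thick and 266 mm deep, spanning the full gap between the sides. The bottom shelf rests on the floor (its underside at z = 0) and the clear gap between one shelf's top and the next shelf's underside is 294 mm.


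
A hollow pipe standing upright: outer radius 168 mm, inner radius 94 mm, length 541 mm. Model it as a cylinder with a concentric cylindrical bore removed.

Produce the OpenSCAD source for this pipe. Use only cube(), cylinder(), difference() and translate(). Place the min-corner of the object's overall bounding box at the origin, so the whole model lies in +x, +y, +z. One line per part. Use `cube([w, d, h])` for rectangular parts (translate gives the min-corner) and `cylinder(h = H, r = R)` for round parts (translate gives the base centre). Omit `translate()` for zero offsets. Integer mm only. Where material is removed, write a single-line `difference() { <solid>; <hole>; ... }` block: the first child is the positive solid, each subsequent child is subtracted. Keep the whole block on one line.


difference() { translate([168, 168, 0]) cylinder(h = 541, r = 168); translate([168, 168, 0]) cylinder(h = 541, r = 94); }


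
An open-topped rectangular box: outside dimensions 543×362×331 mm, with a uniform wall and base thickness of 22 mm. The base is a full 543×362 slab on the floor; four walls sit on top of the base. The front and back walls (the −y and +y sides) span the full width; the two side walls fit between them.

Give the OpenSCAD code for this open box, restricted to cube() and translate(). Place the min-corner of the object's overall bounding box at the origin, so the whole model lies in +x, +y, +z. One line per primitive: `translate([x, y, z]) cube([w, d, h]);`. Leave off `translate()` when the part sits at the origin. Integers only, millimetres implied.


cube([543, 362, 22]);
translate([0, 0, 22]) cube([543, 22, 309]);
translate([0, 340, 22]) cube([543, 22, 309]);
translate([0, 22, 22]) cube([22, 318, 309]);
translate([521, 22, 22]) cube([22, 318, 309]);


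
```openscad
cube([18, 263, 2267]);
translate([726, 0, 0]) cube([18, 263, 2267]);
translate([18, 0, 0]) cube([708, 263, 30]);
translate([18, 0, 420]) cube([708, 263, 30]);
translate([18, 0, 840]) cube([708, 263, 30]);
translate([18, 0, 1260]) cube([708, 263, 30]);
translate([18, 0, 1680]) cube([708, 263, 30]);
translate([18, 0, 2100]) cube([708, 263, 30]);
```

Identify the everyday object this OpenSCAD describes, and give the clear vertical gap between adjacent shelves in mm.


A bookshelf. The clear shelf gap is 390 mm.

Two tall side panels with 6 horizontal boards between them — a bookshelf. The first two shelf undersides are at z = 0 and z = 420; with shelf thickness 30, the clear gap is 420 − 0 − 30 = 390 mm.


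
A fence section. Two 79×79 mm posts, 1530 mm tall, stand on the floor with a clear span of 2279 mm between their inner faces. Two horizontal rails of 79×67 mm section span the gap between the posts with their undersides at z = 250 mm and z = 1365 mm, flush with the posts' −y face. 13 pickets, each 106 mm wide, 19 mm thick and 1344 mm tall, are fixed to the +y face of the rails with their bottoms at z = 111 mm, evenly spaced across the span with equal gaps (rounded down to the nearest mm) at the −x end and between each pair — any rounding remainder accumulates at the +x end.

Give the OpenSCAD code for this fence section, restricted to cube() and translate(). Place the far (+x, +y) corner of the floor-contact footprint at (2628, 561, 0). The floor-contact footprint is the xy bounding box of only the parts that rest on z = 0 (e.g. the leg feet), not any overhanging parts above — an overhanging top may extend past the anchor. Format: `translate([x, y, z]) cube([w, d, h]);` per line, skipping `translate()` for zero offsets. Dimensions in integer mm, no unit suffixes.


translate([191, 482, 0]) cube([79, 79, 1530]);
translate([2549, 482, 0]) cube([79, 79, 1530]);
translate([270, 482, 250]) cube([2279, 79, 67]);
translate([270, 482, 1365]) cube([2279, 79, 67]);
translate([334, 561, 111]) cube([106, 19, 1344]);
translate([504, 561, 111]) cube([106, 19, 1344]);
translate([674, 561, 111]) cube([106, 19, 1344]);
translate([844, 561, 111]) cube([106, 19, 1344]);
translate([1014, 561, 111]) cube([106, 19, 1344]);
translate([1184, 561, 111]) cube([106, 19, 1344]);
translate([1354, 561, 111]) cube([106, 19, 1344]);
translate([1524, 561, 111]) cube([106, 19, 1344]);
translate([1694, 561, 111]) cube([106, 19, 1344]);
translate([1864, 561, 111]) cube([106, 19, 1344]);
translate([2034, 561, 111]) cube([106, 19, 1344]);
translate([2204, 561, 111]) cube([106, 19, 1344]);
translate([2374, 561, 111]) cube([106, 19, 1344]);


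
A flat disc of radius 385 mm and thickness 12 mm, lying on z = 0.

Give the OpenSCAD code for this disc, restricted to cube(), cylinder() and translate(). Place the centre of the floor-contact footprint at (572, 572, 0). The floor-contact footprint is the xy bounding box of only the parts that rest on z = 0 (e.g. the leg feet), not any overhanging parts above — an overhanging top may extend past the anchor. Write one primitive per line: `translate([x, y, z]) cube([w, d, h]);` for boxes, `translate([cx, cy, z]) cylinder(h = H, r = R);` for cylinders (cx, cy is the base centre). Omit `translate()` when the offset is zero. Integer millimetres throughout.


translate([572, 572, 0]) cylinder(h = 12, r = 385);


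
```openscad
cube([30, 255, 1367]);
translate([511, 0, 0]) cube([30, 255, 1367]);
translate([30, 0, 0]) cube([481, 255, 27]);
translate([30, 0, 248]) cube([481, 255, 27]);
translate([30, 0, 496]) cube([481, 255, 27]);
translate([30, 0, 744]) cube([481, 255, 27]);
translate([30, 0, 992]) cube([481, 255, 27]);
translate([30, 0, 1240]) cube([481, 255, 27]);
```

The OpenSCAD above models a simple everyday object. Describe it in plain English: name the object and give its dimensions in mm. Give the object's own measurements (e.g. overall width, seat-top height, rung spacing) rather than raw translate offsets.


An open bookshelf. Two side panels, each 30 mm thick, 255 mm deep and 1367 mm tall, stand 541 mm apart (outside-to-outside). Between them sit 6 shelves, each 27 mm thick and 255 mm deep, spanning the full gap between the sides. The bottom shelf rests on the floor (its underside at z = 0) and the clear gap between one shelf's top and the next shelf's underside is 221 mm.


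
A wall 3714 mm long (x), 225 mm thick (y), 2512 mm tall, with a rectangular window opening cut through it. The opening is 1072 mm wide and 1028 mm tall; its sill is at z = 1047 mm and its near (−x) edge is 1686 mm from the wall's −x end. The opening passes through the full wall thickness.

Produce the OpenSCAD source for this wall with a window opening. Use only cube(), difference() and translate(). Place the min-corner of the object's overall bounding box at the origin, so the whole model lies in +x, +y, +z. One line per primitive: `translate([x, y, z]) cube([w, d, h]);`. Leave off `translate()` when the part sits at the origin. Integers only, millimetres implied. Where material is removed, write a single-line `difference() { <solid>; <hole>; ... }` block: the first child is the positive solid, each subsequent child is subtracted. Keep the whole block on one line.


difference() { cube([3714, 225, 2512]); translate([1686, 0, 1047]) cube([1072, 225, 1028]); }


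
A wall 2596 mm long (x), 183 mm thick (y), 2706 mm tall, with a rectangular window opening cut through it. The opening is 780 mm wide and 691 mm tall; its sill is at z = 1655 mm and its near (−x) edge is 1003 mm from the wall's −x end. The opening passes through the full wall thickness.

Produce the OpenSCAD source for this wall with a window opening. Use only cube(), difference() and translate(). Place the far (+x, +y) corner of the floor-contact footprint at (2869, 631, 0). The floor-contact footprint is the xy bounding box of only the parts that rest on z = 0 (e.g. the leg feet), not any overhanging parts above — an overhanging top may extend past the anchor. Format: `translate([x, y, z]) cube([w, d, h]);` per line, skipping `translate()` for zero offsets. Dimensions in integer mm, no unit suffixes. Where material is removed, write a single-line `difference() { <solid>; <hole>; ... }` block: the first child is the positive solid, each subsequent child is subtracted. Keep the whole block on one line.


difference() { translate([273, 448, 0]) cube([2596, 183, 2706]); translate([1276, 448, 1655]) cube([780, 183, 691]); }


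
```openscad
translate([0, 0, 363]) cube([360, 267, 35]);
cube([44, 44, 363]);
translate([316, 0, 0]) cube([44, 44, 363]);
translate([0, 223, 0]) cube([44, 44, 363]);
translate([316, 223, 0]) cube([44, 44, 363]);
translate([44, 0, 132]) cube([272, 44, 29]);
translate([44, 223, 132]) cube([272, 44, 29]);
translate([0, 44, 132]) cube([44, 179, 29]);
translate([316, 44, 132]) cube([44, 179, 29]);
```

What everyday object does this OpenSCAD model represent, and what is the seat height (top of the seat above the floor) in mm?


A stool. The seat height is 398 mm.

A 360×267×35 slab at z = 363 on four corner posts — a stool. The seat top is 363 + 35 = 398 mm.


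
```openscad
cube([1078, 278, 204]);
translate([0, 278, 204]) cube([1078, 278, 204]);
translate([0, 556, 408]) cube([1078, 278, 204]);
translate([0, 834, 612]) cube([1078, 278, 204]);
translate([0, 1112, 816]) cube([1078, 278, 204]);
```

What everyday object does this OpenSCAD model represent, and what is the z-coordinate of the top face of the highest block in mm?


A staircase. The total rise is 1020 mm.

5 identical blocks, each offset up and back from the previous — a staircase. Each step is 204 mm tall and there are 5 of them, so the total rise is 5 × 204 = 1020 mm.


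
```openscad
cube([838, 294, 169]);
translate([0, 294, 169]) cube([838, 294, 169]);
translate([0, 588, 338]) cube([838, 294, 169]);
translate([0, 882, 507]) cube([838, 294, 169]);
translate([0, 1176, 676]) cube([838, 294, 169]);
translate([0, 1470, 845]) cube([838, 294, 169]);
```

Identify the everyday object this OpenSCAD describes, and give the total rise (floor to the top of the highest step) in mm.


A staircase. The total rise is 1014 mm.

6 identical blocks, each offset up and back from the previous — a staircase. Each step is 169 mm tall and there are 6 of them, so the total rise is 6 × 169 = 1014 mm.


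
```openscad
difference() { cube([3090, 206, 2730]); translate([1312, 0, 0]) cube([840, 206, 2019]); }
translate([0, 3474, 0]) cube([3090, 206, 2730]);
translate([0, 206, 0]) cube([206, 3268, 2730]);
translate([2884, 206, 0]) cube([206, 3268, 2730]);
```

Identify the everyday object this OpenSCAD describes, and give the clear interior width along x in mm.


A single room. The interior width is 2678 mm.

Four walls enclosing a rectangle with a door in the front wall — a room. Outside width 3090 minus two 206 mm walls gives 2678 mm.


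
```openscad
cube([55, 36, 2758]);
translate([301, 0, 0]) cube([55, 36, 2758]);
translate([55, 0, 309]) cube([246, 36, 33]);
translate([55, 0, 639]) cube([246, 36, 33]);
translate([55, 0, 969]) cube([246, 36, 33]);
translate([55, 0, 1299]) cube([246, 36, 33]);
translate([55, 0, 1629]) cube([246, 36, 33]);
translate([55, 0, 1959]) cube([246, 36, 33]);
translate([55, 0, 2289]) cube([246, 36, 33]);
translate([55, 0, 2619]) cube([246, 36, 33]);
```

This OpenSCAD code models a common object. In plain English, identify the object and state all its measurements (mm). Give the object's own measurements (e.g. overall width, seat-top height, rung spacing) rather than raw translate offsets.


A straight ladder. Two 55×36 mm vertical rails, 2758 mm tall, stand 356 mm apart (outside-to-outside) with their front faces coplanar on the −y side. 8 rungs, each 36 mm deep and 33 mm tall, span between the inner faces of the rails, front faces flush with the rails. The lowest rung's underside is at z = 309 mm and rungs are spaced 330 mm apart (underside to underside).


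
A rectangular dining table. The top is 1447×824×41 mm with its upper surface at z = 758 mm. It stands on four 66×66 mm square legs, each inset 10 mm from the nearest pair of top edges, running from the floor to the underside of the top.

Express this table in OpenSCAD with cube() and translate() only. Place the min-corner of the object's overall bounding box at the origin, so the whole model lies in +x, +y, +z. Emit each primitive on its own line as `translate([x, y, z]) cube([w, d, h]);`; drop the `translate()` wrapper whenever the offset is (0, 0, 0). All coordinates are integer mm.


translate([0, 0, 717]) cube([1447, 824, 41]);
translate([10, 10, 0]) cube([66, 66, 717]);
translate([1371, 10, 0]) cube([66, 66, 717]);
translate([10, 748, 0]) cube([66, 66, 717]);
translate([1371, 748, 0]) cube([66, 66, 717]);


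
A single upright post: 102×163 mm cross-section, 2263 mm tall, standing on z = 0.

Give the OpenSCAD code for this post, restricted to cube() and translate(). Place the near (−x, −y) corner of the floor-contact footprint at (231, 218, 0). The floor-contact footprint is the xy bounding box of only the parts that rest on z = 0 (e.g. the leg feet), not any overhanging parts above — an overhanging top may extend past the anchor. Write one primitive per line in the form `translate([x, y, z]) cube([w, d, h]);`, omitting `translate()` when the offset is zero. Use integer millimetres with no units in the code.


translate([231, 218, 0]) cube([102, 163, 2263]);


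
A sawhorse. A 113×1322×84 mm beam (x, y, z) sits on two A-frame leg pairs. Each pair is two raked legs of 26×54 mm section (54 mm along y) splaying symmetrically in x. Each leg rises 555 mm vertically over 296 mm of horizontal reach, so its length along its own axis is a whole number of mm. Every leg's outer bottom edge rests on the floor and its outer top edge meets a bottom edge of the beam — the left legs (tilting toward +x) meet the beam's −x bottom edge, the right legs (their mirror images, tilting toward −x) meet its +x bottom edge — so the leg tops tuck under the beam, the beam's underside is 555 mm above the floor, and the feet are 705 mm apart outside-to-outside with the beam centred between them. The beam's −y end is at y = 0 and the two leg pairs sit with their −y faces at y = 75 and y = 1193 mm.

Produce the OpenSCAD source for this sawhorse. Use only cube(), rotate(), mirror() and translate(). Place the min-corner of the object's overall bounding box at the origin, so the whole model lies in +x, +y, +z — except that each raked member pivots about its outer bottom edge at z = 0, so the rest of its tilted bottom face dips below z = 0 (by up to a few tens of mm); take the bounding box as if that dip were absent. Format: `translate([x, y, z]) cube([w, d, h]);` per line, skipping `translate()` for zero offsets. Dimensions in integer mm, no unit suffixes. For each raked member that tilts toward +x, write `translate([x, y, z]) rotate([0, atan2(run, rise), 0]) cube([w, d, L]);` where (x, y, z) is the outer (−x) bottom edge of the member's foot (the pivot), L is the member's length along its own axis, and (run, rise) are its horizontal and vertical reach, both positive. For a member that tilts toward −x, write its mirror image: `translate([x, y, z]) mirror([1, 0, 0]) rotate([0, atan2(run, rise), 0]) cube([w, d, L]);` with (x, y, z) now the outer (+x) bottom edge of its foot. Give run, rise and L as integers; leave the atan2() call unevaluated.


// leg length = √(296² + 555²) = 629
// right-leg outer foot x = 2·296 + 113 = 705
// beam min-corner = (296, 0, 555)
translate([296, 0, 555]) cube([113, 1322, 84]);
translate([0, 75, 0]) rotate([0, atan2(296, 555), 0]) cube([26, 54, 629]);
translate([705, 75, 0]) mirror([1, 0, 0]) rotate([0, atan2(296, 555), 0]) cube([26, 54, 629]);
translate([0, 1193, 0]) rotate([0, atan2(296, 555), 0]) cube([26, 54, 629]);
translate([705, 1193, 0]) mirror([1, 0, 0]) rotate([0, atan2(296, 555), 0]) cube([26, 54, 629]);


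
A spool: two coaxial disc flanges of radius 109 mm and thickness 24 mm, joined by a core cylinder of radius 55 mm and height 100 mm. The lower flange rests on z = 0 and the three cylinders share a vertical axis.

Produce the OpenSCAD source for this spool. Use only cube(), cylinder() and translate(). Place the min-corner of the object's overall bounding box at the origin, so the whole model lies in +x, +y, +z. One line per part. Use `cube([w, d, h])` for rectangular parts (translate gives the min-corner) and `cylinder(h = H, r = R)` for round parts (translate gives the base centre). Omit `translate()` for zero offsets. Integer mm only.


translate([109, 109, 0]) cylinder(h = 24, r = 109);
translate([109, 109, 24]) cylinder(h = 100, r = 55);
translate([109, 109, 124]) cylinder(h = 24, r = 109);


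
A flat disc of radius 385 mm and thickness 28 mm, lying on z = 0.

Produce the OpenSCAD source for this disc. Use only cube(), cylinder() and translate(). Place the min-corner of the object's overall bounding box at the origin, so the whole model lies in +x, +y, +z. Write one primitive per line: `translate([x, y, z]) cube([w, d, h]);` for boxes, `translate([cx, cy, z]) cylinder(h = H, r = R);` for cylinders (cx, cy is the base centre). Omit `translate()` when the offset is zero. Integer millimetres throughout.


translate([385, 385, 0]) cylinder(h = 28, r = 385);


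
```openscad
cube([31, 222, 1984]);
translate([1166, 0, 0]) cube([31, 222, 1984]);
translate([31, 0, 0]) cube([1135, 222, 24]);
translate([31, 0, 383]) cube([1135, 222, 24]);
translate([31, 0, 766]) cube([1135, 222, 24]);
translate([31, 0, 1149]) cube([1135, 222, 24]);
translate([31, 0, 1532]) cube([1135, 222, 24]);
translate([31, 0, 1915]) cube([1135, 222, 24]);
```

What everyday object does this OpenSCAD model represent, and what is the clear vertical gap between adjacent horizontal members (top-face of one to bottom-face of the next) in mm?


A bookshelf. The clear shelf gap is 359 mm.

Two tall side panels with 6 horizontal boards between them — a bookshelf. The first two shelf undersides are at z = 0 and z = 383; with shelf thickness 24, the clear gap is 383 − 0 − 24 = 359 mm.


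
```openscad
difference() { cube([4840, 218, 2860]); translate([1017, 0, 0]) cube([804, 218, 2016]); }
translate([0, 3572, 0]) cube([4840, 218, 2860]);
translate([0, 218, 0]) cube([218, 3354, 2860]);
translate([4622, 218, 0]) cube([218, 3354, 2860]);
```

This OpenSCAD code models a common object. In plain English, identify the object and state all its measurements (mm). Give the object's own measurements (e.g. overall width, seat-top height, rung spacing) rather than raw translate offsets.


A single room: four walls, each 2860 mm tall and 218 mm thick, enclosing an outside footprint 4840×3790 mm (x × y), no floor or roof. The front and back walls (−y and +y sides) run the full x-width; the side walls fit between their inner faces. A door opening 804 mm wide and 2016 mm tall is cut through the front wall from the floor up, its −x edge 1017 mm from the wall's −x end.


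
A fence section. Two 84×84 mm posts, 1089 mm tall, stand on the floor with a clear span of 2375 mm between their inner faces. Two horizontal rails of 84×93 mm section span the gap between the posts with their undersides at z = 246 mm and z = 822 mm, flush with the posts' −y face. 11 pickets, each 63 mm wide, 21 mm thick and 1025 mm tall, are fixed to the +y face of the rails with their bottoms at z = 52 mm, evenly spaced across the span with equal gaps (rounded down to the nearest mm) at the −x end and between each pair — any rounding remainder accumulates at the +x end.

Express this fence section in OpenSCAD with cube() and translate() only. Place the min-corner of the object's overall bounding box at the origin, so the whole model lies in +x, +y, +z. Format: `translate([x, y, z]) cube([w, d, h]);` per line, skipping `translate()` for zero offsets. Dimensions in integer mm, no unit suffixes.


cube([84, 84, 1089]);
translate([2459, 0, 0]) cube([84, 84, 1089]);
translate([84, 0, 246]) cube([2375, 84, 93]);
translate([84, 0, 822]) cube([2375, 84, 93]);
translate([224, 84, 52]) cube([63, 21, 1025]);
translate([427, 84, 52]) cube([63, 21, 1025]);
translate([630, 84, 52]) cube([63, 21, 1025]);
translate([833, 84, 52]) cube([63, 21, 1025]);
translate([1036, 84, 52]) cube([63, 21, 1025]);
translate([1239, 84, 52]) cube([63, 21, 1025]);
translate([1442, 84, 52]) cube([63, 21, 1025]);
translate([1645, 84, 52]) cube([63, 21, 1025]);
translate([1848, 84, 52]) cube([63, 21, 1025]);
translate([2051, 84, 52]) cube([63, 21, 1025]);
translate([2254, 84, 52]) cube([63, 21, 1025]);


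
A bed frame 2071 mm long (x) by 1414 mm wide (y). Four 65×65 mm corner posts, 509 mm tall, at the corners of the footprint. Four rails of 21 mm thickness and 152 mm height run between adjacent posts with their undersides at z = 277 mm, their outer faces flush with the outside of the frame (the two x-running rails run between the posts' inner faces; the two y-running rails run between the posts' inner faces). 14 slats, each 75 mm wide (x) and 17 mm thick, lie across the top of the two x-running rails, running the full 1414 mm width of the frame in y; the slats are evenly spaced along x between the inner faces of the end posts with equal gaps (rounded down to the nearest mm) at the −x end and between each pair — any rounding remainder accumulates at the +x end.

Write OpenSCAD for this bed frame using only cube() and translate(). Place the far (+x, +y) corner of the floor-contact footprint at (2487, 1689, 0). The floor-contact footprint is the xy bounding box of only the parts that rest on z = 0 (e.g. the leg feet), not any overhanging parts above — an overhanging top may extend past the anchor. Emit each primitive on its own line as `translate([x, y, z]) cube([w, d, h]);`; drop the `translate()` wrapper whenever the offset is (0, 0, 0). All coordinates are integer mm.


translate([416, 275, 0]) cube([65, 65, 509]);
translate([416, 1624, 0]) cube([65, 65, 509]);
translate([2422, 275, 0]) cube([65, 65, 509]);
translate([2422, 1624, 0]) cube([65, 65, 509]);
translate([481, 275, 277]) cube([1941, 21, 152]);
translate([481, 1668, 277]) cube([1941, 21, 152]);
translate([416, 340, 277]) cube([21, 1284, 152]);
translate([2466, 340, 277]) cube([21, 1284, 152]);
translate([540, 275, 429]) cube([75, 1414, 17]);
translate([674, 275, 429]) cube([75, 1414, 17]);
translate([808, 275, 429]) cube([75, 1414, 17]);
translate([942, 275, 429]) cube([75, 1414, 17]);
translate([1076, 275, 429]) cube([75, 1414, 17]);
translate([1210, 275, 429]) cube([75, 1414, 17]);
translate([1344, 275, 429]) cube([75, 1414, 17]);
translate([1478, 275, 429]) cube([75, 1414, 17]);
translate([1612, 275, 429]) cube([75, 1414, 17]);
translate([1746, 275, 429]) cube([75, 1414, 17]);
translate([1880, 275, 429]) cube([75, 1414, 17]);
translate([2014, 275, 429]) cube([75, 1414, 17]);
translate([2148, 275, 429]) cube([75, 1414, 17]);
translate([2282, 275, 429]) cube([75, 1414, 17]);


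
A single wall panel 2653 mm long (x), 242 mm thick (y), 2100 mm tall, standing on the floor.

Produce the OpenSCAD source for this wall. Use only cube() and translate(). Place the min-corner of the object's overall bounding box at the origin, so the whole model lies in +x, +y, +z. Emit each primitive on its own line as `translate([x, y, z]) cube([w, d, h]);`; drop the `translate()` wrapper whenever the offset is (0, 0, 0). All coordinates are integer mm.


cube([2653, 242, 2100]);


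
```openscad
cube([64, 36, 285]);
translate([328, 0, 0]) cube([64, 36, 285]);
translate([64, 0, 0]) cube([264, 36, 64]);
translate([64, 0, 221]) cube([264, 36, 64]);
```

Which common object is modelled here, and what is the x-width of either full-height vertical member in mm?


A picture frame. The border width is 64 mm.

Four thin pieces enclosing a rectangular opening — a picture frame. The two full-height stiles are 285 mm tall; the top rail sits at z = 221 and is 64 mm tall, so the border above the opening is 285 − 221 = 64 mm, matching the stile x-width.


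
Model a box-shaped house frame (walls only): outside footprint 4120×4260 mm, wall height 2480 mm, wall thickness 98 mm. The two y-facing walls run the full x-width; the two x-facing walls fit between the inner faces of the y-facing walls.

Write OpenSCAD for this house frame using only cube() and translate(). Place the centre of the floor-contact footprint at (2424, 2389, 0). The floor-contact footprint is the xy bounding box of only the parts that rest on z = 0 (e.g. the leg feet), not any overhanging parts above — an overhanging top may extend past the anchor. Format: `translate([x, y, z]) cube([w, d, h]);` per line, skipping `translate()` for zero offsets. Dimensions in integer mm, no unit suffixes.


translate([364, 259, 0]) cube([4120, 98, 2480]);
translate([364, 4421, 0]) cube([4120, 98, 2480]);
translate([364, 357, 0]) cube([98, 4064, 2480]);
translate([4386, 357, 0]) cube([98, 4064, 2480]);
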